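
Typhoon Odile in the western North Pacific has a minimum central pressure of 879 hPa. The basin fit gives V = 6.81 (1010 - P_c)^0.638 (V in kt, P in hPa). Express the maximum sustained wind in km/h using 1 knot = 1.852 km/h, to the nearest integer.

ΔP = 1010 − 879 = 131 hPa.
V ≈ 6.81 × 131^0.638 = 6.81 × 22.429 ≈ 152.745 kt.
152.745 × 1.852 ≈ 282.88 km/h → 283 km/h.

283 km/h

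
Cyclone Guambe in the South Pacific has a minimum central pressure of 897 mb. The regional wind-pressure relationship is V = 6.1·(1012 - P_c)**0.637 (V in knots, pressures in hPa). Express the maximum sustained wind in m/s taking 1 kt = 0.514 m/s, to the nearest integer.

64 m/s

ΔP = 1012 − 897 = 115 mb.
V ≈ 6.1 × 115^0.637 = 6.1 × 20.543 ≈ 125.312 kt.
125.312 × 0.514 ≈ 64.41 m/s → 64 m/s.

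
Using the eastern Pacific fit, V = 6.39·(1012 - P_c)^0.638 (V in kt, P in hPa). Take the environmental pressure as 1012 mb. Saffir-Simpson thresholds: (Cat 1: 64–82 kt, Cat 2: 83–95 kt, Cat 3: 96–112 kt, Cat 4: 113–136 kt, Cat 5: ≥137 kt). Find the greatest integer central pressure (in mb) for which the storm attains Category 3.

942 mb

Category 3 begins at V = 96 kt.
Required ΔP = (96/6.39)^(1/0.638) = 15.023^1.567 ≈ 69.90 mb.
P_c ≤ 1012 − 69.90 = 942.10, so the highest integer P_c is 942 mb.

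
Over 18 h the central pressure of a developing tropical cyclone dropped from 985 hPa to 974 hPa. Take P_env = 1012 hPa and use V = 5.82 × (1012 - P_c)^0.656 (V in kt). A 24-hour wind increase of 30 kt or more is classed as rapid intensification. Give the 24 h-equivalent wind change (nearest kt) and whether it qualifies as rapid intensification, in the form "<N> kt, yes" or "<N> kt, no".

17 kt, no

V₁: ΔP = 27, V ≈ 5.82 × 27^0.656 ≈ 50.57 kt.
V₂: ΔP = 38, V ≈ 5.82 × 38^0.656 ≈ 63.28 kt.
ΔV over 18 h = 12.71 kt → 24 h equivalent = 12.71 × 24/18 ≈ 16.95 kt.
17 kt < 30 kt ⇒ not rapid intensification.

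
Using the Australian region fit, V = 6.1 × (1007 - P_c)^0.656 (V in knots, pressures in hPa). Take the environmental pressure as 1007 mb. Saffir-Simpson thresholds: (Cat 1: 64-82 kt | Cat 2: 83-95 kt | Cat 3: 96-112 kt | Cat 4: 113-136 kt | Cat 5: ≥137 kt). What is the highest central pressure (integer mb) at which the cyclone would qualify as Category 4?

Category 4 begins at V = 113 kt.
Required ΔP = (113/6.1)^(1/0.656) = 18.525^1.524 ≈ 85.61 mb.
P_c ≤ 1007 − 85.61 = 921.39, so the highest integer P_c is 921 mb.

921 mb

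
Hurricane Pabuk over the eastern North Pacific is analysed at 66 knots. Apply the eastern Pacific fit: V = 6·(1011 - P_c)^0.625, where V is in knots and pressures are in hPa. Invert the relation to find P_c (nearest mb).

ΔP = (V / 6)^(1/0.625) = (66/6)^1.600.
66/6 = 11.000; 11.000^1.600 ≈ 46.37 mb.
P_c = 1011 − 46.37 = 964.63 ≈ 965 mb.

965 mb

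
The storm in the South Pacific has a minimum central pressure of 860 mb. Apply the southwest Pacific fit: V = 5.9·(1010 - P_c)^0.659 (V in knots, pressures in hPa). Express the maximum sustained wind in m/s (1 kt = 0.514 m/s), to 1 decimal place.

82.4 m/s

ΔP = 1010 − 860 = 150 mb.
V ≈ 5.9 × 150^0.659 = 5.9 × 27.167 ≈ 160.286 kt.
160.286 × 0.514 ≈ 82.39 m/s → 82.4 m/s.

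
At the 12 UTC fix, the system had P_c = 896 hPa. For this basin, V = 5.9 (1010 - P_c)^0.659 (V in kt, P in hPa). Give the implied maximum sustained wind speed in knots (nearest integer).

ΔP = 1010 − 896 = 114 hPa.
114^0.659 ≈ 22.673.
V ≈ 5.9 × 22.673 ≈ 133.8 kt.

134 kt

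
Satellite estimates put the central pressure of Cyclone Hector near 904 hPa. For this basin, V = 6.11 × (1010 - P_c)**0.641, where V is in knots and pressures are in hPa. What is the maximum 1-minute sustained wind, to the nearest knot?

ΔP = 1010 − 904 = 106 hPa.
106^0.641 ≈ 19.871.
V ≈ 6.11 × 19.871 ≈ 121.4 kt.

121 kt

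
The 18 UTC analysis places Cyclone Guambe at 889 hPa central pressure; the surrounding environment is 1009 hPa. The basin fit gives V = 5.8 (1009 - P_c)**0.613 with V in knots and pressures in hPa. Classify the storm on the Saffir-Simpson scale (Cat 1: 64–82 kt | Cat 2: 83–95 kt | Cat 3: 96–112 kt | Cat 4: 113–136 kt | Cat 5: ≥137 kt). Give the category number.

ΔP = 1009 − 889 = 120 hPa.
V ≈ 5.8 × 120^0.613 = 5.8 × 18.82 ≈ 109 kt.
109 kt falls in the Category 3 band.

3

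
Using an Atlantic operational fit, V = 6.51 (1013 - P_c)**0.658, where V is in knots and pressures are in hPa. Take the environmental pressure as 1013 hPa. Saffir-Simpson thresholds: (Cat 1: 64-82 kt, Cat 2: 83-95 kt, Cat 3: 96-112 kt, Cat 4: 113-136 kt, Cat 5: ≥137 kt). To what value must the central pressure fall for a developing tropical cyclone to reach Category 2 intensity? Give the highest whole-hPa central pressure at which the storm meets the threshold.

965 hPa

Category 2 begins at V = 83 kt.
Required ΔP = (83/6.51)^(1/0.658) = 12.750^1.520 ≈ 47.87 hPa.
P_c ≤ 1013 − 47.87 = 965.13, so the highest integer P_c is 965 hPa.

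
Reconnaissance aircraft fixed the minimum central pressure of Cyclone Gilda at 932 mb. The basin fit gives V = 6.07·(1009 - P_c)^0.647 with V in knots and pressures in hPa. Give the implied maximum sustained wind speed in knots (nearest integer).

ΔP = 1009 − 932 = 77 mb.
77^0.647 ≈ 16.617.
V ≈ 6.07 × 16.617 ≈ 100.9 kt.

101 kt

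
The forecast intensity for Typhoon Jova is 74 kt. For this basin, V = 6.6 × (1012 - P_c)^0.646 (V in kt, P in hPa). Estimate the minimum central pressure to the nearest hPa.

ΔP = (V / 6.6)^(1/0.646) = (74/6.6)^1.548.
74/6.6 = 11.212; 11.212^1.548 ≈ 42.16 hPa.
P_c = 1012 − 42.16 = 969.84 ≈ 970 hPa.

970 hPa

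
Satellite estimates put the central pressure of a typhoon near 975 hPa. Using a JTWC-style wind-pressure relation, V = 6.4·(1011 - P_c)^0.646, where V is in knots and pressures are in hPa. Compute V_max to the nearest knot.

ΔP = 1011 − 975 = 36 hPa.
36^0.646 ≈ 10.124.
V ≈ 6.4 × 10.124 ≈ 64.8 kt.

65 kt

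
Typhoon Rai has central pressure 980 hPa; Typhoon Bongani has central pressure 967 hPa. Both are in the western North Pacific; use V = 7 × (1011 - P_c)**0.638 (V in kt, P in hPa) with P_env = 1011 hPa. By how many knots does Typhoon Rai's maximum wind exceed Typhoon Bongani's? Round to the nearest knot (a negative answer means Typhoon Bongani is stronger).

-16 kt

Typhoon Rai: ΔP = 31; V ≈ 7 × 31^0.638 ≈ 62.60 kt.
Typhoon Bongani: ΔP = 44; V ≈ 7 × 44^0.638 ≈ 78.27 kt.
Difference ≈ 62.60 − 78.27 = -15.67 → -16 kt.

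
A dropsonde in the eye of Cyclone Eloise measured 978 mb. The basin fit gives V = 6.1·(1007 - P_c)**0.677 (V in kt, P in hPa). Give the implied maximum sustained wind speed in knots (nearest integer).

ΔP = 1007 − 978 = 29 mb.
29^0.677 ≈ 9.773.
V ≈ 6.1 × 9.773 ≈ 59.6 kt.

60 kt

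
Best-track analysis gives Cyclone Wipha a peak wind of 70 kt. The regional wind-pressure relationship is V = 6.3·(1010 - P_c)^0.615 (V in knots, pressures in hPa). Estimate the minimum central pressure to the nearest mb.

ΔP = (V / 6.3)^(1/0.615) = (70/6.3)^1.626.
70/6.3 = 11.111; 11.111^1.626 ≈ 50.17 mb.
P_c = 1010 − 50.17 = 959.83 ≈ 960 mb.

960 mb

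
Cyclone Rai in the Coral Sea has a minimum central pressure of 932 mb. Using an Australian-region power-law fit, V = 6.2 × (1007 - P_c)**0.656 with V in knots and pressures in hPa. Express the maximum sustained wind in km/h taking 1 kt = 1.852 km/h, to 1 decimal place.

ΔP = 1007 − 932 = 75 mb.
V ≈ 6.2 × 75^0.656 = 6.2 × 16.984 ≈ 105.301 kt.
105.301 × 1.852 ≈ 195.02 km/h → 195.0 km/h.

195.0 km/h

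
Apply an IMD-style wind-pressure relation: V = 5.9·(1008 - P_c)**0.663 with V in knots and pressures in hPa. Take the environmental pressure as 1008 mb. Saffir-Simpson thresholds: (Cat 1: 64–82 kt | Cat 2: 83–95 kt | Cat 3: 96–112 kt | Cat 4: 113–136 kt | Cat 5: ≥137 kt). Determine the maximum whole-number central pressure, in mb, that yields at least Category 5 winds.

Category 5 begins at V = 137 kt.
Required ΔP = (137/5.9)^(1/0.663) = 23.220^1.508 ≈ 114.85 mb.
P_c ≤ 1008 − 114.85 = 893.15, so the highest integer P_c is 893 mb.

893 mb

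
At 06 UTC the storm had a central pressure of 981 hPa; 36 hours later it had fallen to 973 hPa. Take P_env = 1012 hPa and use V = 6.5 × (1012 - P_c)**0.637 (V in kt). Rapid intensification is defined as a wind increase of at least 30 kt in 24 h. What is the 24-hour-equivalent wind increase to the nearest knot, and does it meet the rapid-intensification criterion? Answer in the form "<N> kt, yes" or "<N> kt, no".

6 kt, no

V₁: ΔP = 31, V ≈ 6.5 × 31^0.637 ≈ 57.93 kt.
V₂: ΔP = 39, V ≈ 6.5 × 39^0.637 ≈ 67.05 kt.
ΔV over 36 h = 9.12 kt → 24 h equivalent = 9.12 × 24/36 ≈ 6.08 kt.
6 kt < 30 kt ⇒ not rapid intensification.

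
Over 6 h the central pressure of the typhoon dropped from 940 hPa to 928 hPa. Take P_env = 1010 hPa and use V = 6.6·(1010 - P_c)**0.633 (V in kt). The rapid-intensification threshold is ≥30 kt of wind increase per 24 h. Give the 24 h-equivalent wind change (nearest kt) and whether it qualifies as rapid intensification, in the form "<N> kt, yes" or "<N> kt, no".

V₁: ΔP = 70, V ≈ 6.6 × 70^0.633 ≈ 97.16 kt.
V₂: ΔP = 82, V ≈ 6.6 × 82^0.633 ≈ 107.40 kt.
ΔV over 6 h = 10.24 kt → 24 h equivalent = 10.24 × 24/6 ≈ 40.96 kt.
41 kt ≥ 30 kt ⇒ rapid intensification.

41 kt, yes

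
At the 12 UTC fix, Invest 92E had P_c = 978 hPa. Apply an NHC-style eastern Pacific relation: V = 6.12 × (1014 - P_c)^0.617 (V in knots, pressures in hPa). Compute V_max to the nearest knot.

56 kt

ΔP = 1014 − 978 = 36 hPa.
36^0.617 ≈ 9.125.
V ≈ 6.12 × 9.125 ≈ 55.8 kt.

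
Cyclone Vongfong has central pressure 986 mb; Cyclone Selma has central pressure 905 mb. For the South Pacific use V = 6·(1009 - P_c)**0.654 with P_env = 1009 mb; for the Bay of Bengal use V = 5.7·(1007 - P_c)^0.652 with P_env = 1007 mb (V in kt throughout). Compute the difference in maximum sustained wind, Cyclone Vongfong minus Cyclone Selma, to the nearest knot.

Cyclone Vongfong: ΔP = 23; V ≈ 6 × 23^0.654 ≈ 46.64 kt.
Cyclone Selma: ΔP = 102; V ≈ 5.7 × 102^0.652 ≈ 116.27 kt.
Difference ≈ 46.64 − 116.27 = -69.63 → -70 kt.

-70 kt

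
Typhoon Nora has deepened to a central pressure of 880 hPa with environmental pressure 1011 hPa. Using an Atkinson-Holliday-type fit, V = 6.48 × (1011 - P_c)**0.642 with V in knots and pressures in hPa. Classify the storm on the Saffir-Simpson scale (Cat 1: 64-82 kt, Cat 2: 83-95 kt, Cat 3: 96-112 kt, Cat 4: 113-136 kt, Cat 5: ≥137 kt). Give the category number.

5

ΔP = 1011 − 880 = 131 hPa.
V ≈ 6.48 × 131^0.642 = 6.48 × 22.87 ≈ 148 kt.
148 kt falls in the Category 5 band.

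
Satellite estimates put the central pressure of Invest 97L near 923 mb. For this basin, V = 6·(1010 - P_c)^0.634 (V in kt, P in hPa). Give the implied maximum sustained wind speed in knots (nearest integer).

102 kt

ΔP = 1010 − 923 = 87 mb.
87^0.634 ≈ 16.969.
V ≈ 6 × 16.969 ≈ 101.8 kt.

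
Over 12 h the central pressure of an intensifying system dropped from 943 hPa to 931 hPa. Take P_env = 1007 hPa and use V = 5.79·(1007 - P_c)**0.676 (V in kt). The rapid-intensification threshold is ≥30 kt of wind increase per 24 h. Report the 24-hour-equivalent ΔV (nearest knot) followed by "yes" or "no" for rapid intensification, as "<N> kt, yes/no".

V₁: ΔP = 64, V ≈ 5.79 × 64^0.676 ≈ 96.31 kt.
V₂: ΔP = 76, V ≈ 5.79 × 76^0.676 ≈ 108.17 kt.
ΔV over 12 h = 11.86 kt → 24 h equivalent = 11.86 × 24/12 ≈ 23.72 kt.
24 kt < 30 kt ⇒ not rapid intensification.

24 kt, no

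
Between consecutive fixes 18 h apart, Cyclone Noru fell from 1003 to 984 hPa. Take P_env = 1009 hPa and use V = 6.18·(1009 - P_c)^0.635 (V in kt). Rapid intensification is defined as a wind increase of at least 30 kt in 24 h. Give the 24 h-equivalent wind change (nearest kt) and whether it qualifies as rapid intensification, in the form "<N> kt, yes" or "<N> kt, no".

V₁: ΔP = 6, V ≈ 6.18 × 6^0.635 ≈ 19.28 kt.
V₂: ΔP = 25, V ≈ 6.18 × 25^0.635 ≈ 47.72 kt.
ΔV over 18 h = 28.44 kt → 24 h equivalent = 28.44 × 24/18 ≈ 37.92 kt.
38 kt ≥ 30 kt ⇒ rapid intensification.

38 kt, yes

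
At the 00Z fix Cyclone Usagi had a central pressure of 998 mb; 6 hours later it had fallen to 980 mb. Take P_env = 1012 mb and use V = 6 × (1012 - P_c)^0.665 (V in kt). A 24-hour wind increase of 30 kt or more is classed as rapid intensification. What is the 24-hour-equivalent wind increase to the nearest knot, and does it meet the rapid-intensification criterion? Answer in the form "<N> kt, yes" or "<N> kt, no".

V₁: ΔP = 14, V ≈ 6 × 14^0.665 ≈ 34.70 kt.
V₂: ΔP = 32, V ≈ 6 × 32^0.665 ≈ 60.13 kt.
ΔV over 6 h = 25.43 kt → 24 h equivalent = 25.43 × 24/6 ≈ 101.72 kt.
102 kt ≥ 30 kt ⇒ rapid intensification.

102 kt, yes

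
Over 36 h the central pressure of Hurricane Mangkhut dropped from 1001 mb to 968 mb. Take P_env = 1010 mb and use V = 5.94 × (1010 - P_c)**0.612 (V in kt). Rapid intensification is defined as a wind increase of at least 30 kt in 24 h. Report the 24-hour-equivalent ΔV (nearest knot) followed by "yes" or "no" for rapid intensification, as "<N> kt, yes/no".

V₁: ΔP = 9, V ≈ 5.94 × 9^0.612 ≈ 22.79 kt.
V₂: ΔP = 42, V ≈ 5.94 × 42^0.612 ≈ 58.51 kt.
ΔV over 36 h = 35.72 kt → 24 h equivalent = 35.72 × 24/36 ≈ 23.81 kt.
24 kt < 30 kt ⇒ not rapid intensification.

24 kt, no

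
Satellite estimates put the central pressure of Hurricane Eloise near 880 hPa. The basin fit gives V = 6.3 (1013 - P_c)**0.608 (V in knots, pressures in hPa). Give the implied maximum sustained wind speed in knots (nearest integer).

123 kt

ΔP = 1013 − 880 = 133 hPa.
133^0.608 ≈ 19.557.
V ≈ 6.3 × 19.557 ≈ 123.2 kt.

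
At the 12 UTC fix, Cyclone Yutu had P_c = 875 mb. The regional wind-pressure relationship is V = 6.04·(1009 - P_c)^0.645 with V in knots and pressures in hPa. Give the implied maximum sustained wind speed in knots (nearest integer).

ΔP = 1009 − 875 = 134 mb.
134^0.645 ≈ 23.550.
V ≈ 6.04 × 23.550 ≈ 142.2 kt.

142 kt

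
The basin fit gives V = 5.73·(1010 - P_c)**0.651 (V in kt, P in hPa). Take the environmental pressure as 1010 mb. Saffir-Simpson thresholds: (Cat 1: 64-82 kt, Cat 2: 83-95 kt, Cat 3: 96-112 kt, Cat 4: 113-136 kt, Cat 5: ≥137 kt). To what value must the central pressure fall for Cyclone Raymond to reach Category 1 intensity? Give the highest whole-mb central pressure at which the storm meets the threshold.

969 mb

Category 1 begins at V = 64 kt.
Required ΔP = (64/5.73)^(1/0.651) = 11.169^1.536 ≈ 40.73 mb.
P_c ≤ 1010 − 40.73 = 969.27, so the highest integer P_c is 969 mb.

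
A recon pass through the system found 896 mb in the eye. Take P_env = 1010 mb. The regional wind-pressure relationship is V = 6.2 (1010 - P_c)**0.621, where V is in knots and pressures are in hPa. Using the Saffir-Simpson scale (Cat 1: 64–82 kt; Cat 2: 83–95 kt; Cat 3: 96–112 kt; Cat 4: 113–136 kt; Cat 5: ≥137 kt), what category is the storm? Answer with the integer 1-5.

4

ΔP = 1010 − 896 = 114 mb.
V ≈ 6.2 × 114^0.621 = 6.2 × 18.94 ≈ 117 kt.
117 kt falls in the Category 4 band.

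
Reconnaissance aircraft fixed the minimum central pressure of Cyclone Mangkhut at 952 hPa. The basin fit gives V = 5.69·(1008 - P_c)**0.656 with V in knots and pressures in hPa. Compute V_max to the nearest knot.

ΔP = 1008 − 952 = 56 hPa.
56^0.656 ≈ 14.022.
V ≈ 5.69 × 14.022 ≈ 79.8 kt.

80 kt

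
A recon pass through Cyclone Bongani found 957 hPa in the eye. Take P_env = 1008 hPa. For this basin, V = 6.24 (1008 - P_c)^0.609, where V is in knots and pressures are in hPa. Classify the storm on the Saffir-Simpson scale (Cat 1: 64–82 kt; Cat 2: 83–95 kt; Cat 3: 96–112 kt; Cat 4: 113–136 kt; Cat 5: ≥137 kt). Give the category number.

ΔP = 1008 − 957 = 51 hPa.
V ≈ 6.24 × 51^0.609 = 6.24 × 10.96 ≈ 68 kt.
68 kt falls in the Category 1 band.

1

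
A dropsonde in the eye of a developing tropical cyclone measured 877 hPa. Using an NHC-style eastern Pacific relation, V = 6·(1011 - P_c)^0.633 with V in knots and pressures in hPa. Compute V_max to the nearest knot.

133 kt

ΔP = 1011 − 877 = 134 hPa.
134^0.633 ≈ 22.205.
V ≈ 6 × 22.205 ≈ 133.2 kt.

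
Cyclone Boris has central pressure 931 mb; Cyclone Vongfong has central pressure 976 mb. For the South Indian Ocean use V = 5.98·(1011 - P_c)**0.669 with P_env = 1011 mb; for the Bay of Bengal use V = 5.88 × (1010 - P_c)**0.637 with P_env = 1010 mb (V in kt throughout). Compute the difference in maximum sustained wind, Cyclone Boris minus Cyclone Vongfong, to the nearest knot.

Cyclone Boris: ΔP = 80; V ≈ 5.98 × 80^0.669 ≈ 112.17 kt.
Cyclone Vongfong: ΔP = 34; V ≈ 5.88 × 34^0.637 ≈ 55.58 kt.
Difference ≈ 112.17 − 55.58 = 56.59 → 57 kt.

57 kt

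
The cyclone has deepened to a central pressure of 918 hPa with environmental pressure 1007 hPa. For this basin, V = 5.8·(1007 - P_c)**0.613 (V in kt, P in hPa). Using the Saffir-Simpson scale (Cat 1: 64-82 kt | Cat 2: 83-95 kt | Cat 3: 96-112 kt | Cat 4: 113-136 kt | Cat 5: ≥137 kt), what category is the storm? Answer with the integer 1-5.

ΔP = 1007 − 918 = 89 hPa.
V ≈ 5.8 × 89^0.613 = 5.8 × 15.67 ≈ 91 kt.
91 kt falls in the Category 2 band.

2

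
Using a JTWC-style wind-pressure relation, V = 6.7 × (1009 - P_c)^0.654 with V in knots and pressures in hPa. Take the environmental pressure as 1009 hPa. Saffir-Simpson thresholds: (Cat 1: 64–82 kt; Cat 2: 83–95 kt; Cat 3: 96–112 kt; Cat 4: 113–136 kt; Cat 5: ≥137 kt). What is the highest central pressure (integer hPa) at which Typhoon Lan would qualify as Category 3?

950 hPa

Category 3 begins at V = 96 kt.
Required ΔP = (96/6.7)^(1/0.654) = 14.328^1.529 ≈ 58.60 hPa.
P_c ≤ 1009 − 58.60 = 950.40, so the highest integer P_c is 950 hPa.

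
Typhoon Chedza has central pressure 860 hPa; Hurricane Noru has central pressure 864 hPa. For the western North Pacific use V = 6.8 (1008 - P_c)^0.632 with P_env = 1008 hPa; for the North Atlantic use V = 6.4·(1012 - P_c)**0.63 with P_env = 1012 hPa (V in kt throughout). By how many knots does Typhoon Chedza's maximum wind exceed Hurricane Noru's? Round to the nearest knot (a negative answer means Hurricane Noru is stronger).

Typhoon Chedza: ΔP = 148; V ≈ 6.8 × 148^0.632 ≈ 160.00 kt.
Hurricane Noru: ΔP = 148; V ≈ 6.4 × 148^0.63 ≈ 149.09 kt.
Difference ≈ 160.00 − 149.09 = 10.91 → 11 kt.

11 kt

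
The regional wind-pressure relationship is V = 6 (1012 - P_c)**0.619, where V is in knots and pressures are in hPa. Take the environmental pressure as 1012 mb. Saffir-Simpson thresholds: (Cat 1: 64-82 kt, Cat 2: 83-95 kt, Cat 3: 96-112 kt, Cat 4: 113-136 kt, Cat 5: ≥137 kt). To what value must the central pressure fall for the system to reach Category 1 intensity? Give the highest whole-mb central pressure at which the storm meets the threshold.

966 mb

Category 1 begins at V = 64 kt.
Required ΔP = (64/6)^(1/0.619) = 10.667^1.616 ≈ 45.79 mb.
P_c ≤ 1012 − 45.79 = 966.21, so the highest integer P_c is 966 mb.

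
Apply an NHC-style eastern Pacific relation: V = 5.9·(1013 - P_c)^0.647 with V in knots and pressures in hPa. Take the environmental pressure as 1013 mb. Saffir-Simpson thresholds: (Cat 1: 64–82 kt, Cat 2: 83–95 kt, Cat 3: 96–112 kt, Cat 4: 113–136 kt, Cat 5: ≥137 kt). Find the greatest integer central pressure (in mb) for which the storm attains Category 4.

917 mb

Category 4 begins at V = 113 kt.
Required ΔP = (113/5.9)^(1/0.647) = 19.153^1.546 ≈ 95.90 mb.
P_c ≤ 1013 − 95.90 = 917.10, so the highest integer P_c is 917 mb.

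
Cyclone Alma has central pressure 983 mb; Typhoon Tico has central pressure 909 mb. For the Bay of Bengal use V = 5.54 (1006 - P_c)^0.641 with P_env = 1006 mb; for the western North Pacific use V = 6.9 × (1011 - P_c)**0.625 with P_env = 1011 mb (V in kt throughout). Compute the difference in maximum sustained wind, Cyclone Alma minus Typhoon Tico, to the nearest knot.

Cyclone Alma: ΔP = 23; V ≈ 5.54 × 23^0.641 ≈ 41.34 kt.
Typhoon Tico: ΔP = 102; V ≈ 6.9 × 102^0.625 ≈ 124.23 kt.
Difference ≈ 41.34 − 124.23 = -82.89 → -83 kt.

-83 kt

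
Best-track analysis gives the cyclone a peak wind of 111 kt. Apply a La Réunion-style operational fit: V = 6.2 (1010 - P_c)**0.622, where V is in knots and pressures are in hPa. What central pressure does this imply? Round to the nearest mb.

907 mb

ΔP = (V / 6.2)^(1/0.622) = (111/6.2)^1.608.
111/6.2 = 17.903; 17.903^1.608 ≈ 103.36 mb.
P_c = 1010 − 103.36 = 906.64 ≈ 907 mb.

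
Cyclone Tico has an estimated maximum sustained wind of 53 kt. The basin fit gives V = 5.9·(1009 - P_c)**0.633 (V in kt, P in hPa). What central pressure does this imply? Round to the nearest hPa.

977 hPa

ΔP = (V / 5.9)^(1/0.633) = (53/5.9)^1.580.
53/5.9 = 8.983; 8.983^1.580 ≈ 32.08 hPa.
P_c = 1009 − 32.08 = 976.92 ≈ 977 hPa.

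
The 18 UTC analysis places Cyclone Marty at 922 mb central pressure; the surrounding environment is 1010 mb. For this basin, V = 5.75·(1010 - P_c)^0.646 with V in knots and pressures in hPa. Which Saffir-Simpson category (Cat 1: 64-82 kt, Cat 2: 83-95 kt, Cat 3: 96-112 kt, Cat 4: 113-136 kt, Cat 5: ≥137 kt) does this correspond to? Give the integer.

ΔP = 1010 − 922 = 88 mb.
V ≈ 5.75 × 88^0.646 = 5.75 × 18.04 ≈ 104 kt.
104 kt falls in the Category 3 band.

3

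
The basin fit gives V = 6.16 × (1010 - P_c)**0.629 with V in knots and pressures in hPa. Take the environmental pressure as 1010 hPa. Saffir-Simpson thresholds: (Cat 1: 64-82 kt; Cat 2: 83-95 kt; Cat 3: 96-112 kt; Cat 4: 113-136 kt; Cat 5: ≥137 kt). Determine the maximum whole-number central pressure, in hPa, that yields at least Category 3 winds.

931 hPa

Category 3 begins at V = 96 kt.
Required ΔP = (96/6.16)^(1/0.629) = 15.584^1.590 ≈ 78.74 hPa.
P_c ≤ 1010 − 78.74 = 931.26, so the highest integer P_c is 931 hPa.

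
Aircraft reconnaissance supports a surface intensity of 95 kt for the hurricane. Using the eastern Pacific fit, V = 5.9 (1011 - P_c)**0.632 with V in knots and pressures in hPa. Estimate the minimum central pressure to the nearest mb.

ΔP = (V / 5.9)^(1/0.632) = (95/5.9)^1.582.
95/5.9 = 16.102; 16.102^1.582 ≈ 81.21 mb.
P_c = 1011 − 81.21 = 929.79 ≈ 930 mb.

930 mb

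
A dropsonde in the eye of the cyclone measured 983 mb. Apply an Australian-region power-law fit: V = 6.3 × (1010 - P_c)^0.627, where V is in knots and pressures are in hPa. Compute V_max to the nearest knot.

50 kt

ΔP = 1010 − 983 = 27 mb.
27^0.627 ≈ 7.897.
V ≈ 6.3 × 7.897 ≈ 49.8 kt.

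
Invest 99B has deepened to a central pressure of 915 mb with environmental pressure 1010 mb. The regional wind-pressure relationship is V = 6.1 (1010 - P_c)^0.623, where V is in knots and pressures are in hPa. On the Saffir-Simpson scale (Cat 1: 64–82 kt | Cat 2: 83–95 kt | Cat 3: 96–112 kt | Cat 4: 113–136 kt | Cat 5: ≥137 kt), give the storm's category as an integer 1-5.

3

ΔP = 1010 − 915 = 95 mb.
V ≈ 6.1 × 95^0.623 = 6.1 × 17.07 ≈ 104 kt.
104 kt falls in the Category 3 band.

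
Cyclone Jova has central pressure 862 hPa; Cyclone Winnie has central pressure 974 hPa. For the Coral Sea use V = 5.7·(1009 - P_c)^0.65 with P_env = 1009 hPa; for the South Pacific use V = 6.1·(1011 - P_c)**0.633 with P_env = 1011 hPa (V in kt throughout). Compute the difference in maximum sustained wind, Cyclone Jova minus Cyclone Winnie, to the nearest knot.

Cyclone Jova: ΔP = 147; V ≈ 5.7 × 147^0.65 ≈ 146.09 kt.
Cyclone Winnie: ΔP = 37; V ≈ 6.1 × 37^0.633 ≈ 59.98 kt.
Difference ≈ 146.09 − 59.98 = 86.11 → 86 kt.

86 kt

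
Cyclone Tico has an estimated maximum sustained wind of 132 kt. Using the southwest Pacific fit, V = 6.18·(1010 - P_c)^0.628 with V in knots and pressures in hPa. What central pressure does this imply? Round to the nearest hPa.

879 hPa

ΔP = (V / 6.18)^(1/0.628) = (132/6.18)^1.592.
132/6.18 = 21.359; 21.359^1.592 ≈ 130.97 hPa.
P_c = 1010 − 130.97 = 879.03 ≈ 879 hPa.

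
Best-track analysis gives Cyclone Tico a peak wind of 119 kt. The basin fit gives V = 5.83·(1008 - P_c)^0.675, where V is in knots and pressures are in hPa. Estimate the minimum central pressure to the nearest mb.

921 mb

ΔP = (V / 5.83)^(1/0.675) = (119/5.83)^1.481.
119/5.83 = 20.412; 20.412^1.481 ≈ 87.21 mb.
P_c = 1008 − 87.21 = 920.79 ≈ 921 mb.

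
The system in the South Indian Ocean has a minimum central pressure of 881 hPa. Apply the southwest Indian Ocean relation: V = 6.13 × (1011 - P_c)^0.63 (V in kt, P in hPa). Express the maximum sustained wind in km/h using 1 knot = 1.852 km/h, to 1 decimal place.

243.7 km/h

ΔP = 1011 − 881 = 130 hPa.
V ≈ 6.13 × 130^0.63 = 6.13 × 21.468 ≈ 131.597 kt.
131.597 × 1.852 ≈ 243.72 km/h → 243.7 km/h.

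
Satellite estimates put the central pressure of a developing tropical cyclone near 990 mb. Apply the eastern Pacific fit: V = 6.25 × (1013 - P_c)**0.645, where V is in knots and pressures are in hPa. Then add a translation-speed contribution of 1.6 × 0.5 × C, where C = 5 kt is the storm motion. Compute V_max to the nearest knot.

51 kt

ΔP = 1013 − 990 = 23 mb.
23^0.645 ≈ 7.556.
V ≈ 6.25 × 7.556 ≈ 47.2 kt.
Translation term: 1.6 × 0.5 × 5 = 4 kt.
Corrected V ≈ 51.2 kt → 51 kt.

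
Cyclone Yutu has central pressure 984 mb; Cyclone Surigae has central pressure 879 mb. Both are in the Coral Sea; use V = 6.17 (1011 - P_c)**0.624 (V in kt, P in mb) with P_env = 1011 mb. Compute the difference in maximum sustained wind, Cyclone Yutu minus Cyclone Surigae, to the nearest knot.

Cyclone Yutu: ΔP = 27; V ≈ 6.17 × 27^0.624 ≈ 48.25 kt.
Cyclone Surigae: ΔP = 132; V ≈ 6.17 × 132^0.624 ≈ 129.87 kt.
Difference ≈ 48.25 − 129.87 = -81.62 → -82 kt.

-82 kt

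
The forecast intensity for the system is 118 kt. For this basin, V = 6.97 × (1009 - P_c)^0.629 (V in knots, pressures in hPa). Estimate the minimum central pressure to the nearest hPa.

ΔP = (V / 6.97)^(1/0.629) = (118/6.97)^1.590.
118/6.97 = 16.930; 16.930^1.590 ≈ 89.81 hPa.
P_c = 1009 − 89.81 = 919.19 ≈ 919 hPa.

919 hPa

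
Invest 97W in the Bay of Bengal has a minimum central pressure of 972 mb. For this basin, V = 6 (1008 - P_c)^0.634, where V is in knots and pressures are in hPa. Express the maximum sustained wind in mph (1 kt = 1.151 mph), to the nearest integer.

67 mph

ΔP = 1008 − 972 = 36 mb.
V ≈ 6 × 36^0.634 = 6 × 9.698 ≈ 58.190 kt.
58.190 × 1.151 ≈ 66.98 mph → 67 mph.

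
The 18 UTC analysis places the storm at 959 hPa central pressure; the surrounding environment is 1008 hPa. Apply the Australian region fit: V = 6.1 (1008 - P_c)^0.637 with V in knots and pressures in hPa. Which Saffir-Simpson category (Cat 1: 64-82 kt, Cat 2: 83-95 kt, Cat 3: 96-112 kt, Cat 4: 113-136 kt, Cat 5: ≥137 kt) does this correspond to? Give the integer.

1

ΔP = 1008 − 959 = 49 hPa.
V ≈ 6.1 × 49^0.637 = 6.1 × 11.93 ≈ 73 kt.
73 kt falls in the Category 1 band.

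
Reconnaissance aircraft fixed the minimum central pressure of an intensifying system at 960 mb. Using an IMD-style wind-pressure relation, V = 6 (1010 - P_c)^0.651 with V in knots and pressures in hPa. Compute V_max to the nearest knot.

77 kt

ΔP = 1010 − 960 = 50 mb.
50^0.651 ≈ 12.765.
V ≈ 6 × 12.765 ≈ 76.6 kt.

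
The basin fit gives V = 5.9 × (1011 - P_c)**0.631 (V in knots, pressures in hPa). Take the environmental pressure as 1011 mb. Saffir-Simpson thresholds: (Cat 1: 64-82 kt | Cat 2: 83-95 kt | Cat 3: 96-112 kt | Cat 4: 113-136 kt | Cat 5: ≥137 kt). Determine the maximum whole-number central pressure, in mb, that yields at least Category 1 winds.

967 mb

Category 1 begins at V = 64 kt.
Required ΔP = (64/5.9)^(1/0.631) = 10.847^1.585 ≈ 43.73 mb.
P_c ≤ 1011 − 43.73 = 967.27, so the highest integer P_c is 967 mb.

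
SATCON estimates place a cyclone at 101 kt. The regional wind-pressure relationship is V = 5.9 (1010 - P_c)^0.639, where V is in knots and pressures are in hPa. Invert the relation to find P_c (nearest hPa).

925 hPa

ΔP = (V / 5.9)^(1/0.639) = (101/5.9)^1.565.
101/5.9 = 17.119; 17.119^1.565 ≈ 85.17 hPa.
P_c = 1010 − 85.17 = 924.83 ≈ 925 hPa.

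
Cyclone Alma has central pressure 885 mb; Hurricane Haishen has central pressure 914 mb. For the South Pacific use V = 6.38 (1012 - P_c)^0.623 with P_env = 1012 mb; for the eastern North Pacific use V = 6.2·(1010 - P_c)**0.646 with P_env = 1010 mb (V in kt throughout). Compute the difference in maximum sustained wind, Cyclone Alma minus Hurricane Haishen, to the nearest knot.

Cyclone Alma: ΔP = 127; V ≈ 6.38 × 127^0.623 ≈ 130.46 kt.
Hurricane Haishen: ΔP = 96; V ≈ 6.2 × 96^0.646 ≈ 118.29 kt.
Difference ≈ 130.46 − 118.29 = 12.17 → 12 kt.

12 kt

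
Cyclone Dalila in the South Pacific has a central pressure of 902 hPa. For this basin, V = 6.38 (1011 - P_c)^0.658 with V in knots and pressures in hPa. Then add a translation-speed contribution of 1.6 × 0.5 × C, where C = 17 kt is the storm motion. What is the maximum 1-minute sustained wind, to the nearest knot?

ΔP = 1011 − 902 = 109 hPa.
109^0.658 ≈ 21.909.
V ≈ 6.38 × 21.909 ≈ 139.8 kt.
Translation term: 1.6 × 0.5 × 17 = 13.6 kt.
Corrected V ≈ 153.4 kt → 153 kt.

153 kt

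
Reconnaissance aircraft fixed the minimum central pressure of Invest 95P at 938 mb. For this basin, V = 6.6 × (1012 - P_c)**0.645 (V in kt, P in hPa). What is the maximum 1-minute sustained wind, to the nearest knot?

ΔP = 1012 − 938 = 74 mb.
74^0.645 ≈ 16.057.
V ≈ 6.6 × 16.057 ≈ 106.0 kt.

106 kt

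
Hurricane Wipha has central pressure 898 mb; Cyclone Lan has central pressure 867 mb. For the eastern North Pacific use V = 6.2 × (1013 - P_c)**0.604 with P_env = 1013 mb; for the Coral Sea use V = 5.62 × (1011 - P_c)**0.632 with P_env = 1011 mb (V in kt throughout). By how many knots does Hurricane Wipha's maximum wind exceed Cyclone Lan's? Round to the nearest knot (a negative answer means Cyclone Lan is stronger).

-21 kt

Hurricane Wipha: ΔP = 115; V ≈ 6.2 × 115^0.604 ≈ 108.91 kt.
Cyclone Lan: ΔP = 144; V ≈ 5.62 × 144^0.632 ≈ 129.96 kt.
Difference ≈ 108.91 − 129.96 = -21.05 → -21 kt.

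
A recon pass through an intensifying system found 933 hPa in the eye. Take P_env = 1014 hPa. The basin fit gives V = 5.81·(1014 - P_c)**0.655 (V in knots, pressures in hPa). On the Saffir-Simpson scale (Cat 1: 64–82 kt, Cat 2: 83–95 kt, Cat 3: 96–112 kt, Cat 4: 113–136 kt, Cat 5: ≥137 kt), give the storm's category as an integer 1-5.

ΔP = 1014 − 933 = 81 hPa.
V ≈ 5.81 × 81^0.655 = 5.81 × 17.79 ≈ 103 kt.
103 kt falls in the Category 3 band.

3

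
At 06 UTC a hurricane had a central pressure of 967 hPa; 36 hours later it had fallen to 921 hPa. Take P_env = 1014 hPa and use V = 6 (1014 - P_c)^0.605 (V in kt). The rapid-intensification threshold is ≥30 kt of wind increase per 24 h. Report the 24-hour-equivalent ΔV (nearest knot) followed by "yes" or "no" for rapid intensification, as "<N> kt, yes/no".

21 kt, no

V₁: ΔP = 47, V ≈ 6 × 47^0.605 ≈ 61.63 kt.
V₂: ΔP = 93, V ≈ 6 × 93^0.605 ≈ 93.13 kt.
ΔV over 36 h = 31.50 kt → 24 h equivalent = 31.50 × 24/36 ≈ 21.00 kt.
21 kt < 30 kt ⇒ not rapid intensification.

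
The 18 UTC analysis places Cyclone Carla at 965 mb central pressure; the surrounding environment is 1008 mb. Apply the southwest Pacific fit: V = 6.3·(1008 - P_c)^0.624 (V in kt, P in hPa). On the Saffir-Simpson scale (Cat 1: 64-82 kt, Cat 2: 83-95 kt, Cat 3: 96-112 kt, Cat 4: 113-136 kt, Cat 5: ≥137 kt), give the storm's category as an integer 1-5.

ΔP = 1008 − 965 = 43 mb.
V ≈ 6.3 × 43^0.624 = 6.3 × 10.45 ≈ 66 kt.
66 kt falls in the Category 1 band.

1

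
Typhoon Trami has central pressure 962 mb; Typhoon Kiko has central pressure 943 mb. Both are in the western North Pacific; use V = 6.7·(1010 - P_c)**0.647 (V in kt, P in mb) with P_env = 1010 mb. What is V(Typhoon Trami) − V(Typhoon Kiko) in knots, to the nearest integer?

-20 kt

Typhoon Trami: ΔP = 48; V ≈ 6.7 × 48^0.647 ≈ 82.00 kt.
Typhoon Kiko: ΔP = 67; V ≈ 6.7 × 67^0.647 ≈ 101.75 kt.
Difference ≈ 82.00 − 101.75 = -19.75 → -20 kt.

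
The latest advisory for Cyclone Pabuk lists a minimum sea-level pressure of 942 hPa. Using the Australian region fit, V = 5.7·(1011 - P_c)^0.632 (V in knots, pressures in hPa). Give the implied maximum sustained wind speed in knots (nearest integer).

ΔP = 1011 − 942 = 69 hPa.
69^0.632 ≈ 14.526.
V ≈ 5.7 × 14.526 ≈ 82.8 kt.

83 kt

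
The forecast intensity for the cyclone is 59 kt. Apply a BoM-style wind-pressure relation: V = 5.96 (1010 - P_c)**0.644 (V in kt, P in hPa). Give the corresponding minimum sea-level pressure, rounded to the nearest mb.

975 mb

ΔP = (V / 5.96)^(1/0.644) = (59/5.96)^1.553.
59/5.96 = 9.899; 9.899^1.553 ≈ 35.15 mb.
P_c = 1010 − 35.15 = 974.85 ≈ 975 mb.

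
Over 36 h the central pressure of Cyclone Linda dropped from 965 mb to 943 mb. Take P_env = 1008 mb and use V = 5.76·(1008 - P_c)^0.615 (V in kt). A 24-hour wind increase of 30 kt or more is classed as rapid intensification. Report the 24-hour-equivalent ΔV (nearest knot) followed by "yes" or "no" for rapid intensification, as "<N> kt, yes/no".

11 kt, no

V₁: ΔP = 43, V ≈ 5.76 × 43^0.615 ≈ 58.21 kt.
V₂: ΔP = 65, V ≈ 5.76 × 65^0.615 ≈ 75.05 kt.
ΔV over 36 h = 16.84 kt → 24 h equivalent = 16.84 × 24/36 ≈ 11.23 kt.
11 kt < 30 kt ⇒ not rapid intensification.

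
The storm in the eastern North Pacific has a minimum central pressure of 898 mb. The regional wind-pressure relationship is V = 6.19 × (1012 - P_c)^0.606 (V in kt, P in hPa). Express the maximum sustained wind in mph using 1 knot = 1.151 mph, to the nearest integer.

ΔP = 1012 − 898 = 114 mb.
V ≈ 6.19 × 114^0.606 = 6.19 × 17.639 ≈ 109.188 kt.
109.188 × 1.151 ≈ 125.68 mph → 126 mph.

126 mph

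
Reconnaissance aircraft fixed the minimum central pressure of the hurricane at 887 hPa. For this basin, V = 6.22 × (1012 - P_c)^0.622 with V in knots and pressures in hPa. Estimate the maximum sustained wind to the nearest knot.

125 kt

ΔP = 1012 − 887 = 125 hPa.
125^0.622 ≈ 20.150.
V ≈ 6.22 × 20.150 ≈ 125.3 kt.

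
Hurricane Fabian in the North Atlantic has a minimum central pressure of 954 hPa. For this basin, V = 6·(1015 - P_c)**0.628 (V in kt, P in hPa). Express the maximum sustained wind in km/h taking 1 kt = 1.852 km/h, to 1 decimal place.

ΔP = 1015 − 954 = 61 hPa.
V ≈ 6 × 61^0.628 = 6 × 13.219 ≈ 79.312 kt.
79.312 × 1.852 ≈ 146.89 km/h → 146.9 km/h.

146.9 km/h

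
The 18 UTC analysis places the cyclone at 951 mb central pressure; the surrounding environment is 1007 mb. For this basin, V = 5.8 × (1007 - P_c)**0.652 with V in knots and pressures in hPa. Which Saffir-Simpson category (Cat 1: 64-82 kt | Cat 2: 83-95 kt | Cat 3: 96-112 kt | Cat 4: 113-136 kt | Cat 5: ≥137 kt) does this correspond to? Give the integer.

ΔP = 1007 − 951 = 56 mb.
V ≈ 5.8 × 56^0.652 = 5.8 × 13.80 ≈ 80 kt.
80 kt falls in the Category 1 band.

1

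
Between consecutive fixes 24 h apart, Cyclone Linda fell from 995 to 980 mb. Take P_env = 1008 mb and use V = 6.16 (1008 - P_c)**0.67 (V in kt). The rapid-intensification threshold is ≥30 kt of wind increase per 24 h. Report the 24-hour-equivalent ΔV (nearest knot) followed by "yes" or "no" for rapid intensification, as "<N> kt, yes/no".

23 kt, no

V₁: ΔP = 13, V ≈ 6.16 × 13^0.67 ≈ 34.35 kt.
V₂: ΔP = 28, V ≈ 6.16 × 28^0.67 ≈ 57.43 kt.
ΔV over 24 h = 23.08 kt → 24 h equivalent = 23.08 × 24/24 ≈ 23.08 kt.
23 kt < 30 kt ⇒ not rapid intensification.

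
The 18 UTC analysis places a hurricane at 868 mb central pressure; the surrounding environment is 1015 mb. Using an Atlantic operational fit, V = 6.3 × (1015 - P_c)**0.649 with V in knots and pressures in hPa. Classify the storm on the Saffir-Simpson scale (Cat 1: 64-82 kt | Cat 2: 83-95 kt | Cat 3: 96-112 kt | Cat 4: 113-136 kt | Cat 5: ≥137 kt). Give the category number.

ΔP = 1015 − 868 = 147 mb.
V ≈ 6.3 × 147^0.649 = 6.3 × 25.50 ≈ 161 kt.
161 kt falls in the Category 5 band.

5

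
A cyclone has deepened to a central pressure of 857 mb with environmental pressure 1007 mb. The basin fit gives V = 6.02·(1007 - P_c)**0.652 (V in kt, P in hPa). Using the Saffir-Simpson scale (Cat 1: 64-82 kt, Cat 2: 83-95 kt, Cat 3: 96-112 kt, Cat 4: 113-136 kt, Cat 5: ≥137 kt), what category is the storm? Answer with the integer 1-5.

5

ΔP = 1007 − 857 = 150 mb.
V ≈ 6.02 × 150^0.652 = 6.02 × 26.23 ≈ 158 kt.
158 kt falls in the Category 5 band.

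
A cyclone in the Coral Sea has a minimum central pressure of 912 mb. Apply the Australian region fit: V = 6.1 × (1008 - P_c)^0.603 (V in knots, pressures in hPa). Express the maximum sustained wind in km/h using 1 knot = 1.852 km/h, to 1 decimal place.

ΔP = 1008 − 912 = 96 mb.
V ≈ 6.1 × 96^0.603 = 6.1 × 15.679 ≈ 95.640 kt.
95.640 × 1.852 ≈ 177.13 km/h → 177.1 km/h.

177.1 km/h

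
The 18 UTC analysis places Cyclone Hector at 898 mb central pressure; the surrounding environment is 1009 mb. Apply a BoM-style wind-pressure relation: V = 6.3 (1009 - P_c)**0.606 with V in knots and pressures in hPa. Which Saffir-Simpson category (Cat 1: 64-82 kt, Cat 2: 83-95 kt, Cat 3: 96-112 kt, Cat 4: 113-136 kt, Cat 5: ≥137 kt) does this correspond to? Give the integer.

3

ΔP = 1009 − 898 = 111 mb.
V ≈ 6.3 × 111^0.606 = 6.3 × 17.36 ≈ 109 kt.
109 kt falls in the Category 3 band.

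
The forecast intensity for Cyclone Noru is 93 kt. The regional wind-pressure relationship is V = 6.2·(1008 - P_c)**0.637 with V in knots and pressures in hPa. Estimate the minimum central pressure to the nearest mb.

938 mb

ΔP = (V / 6.2)^(1/0.637) = (93/6.2)^1.570.
93/6.2 = 15.000; 15.000^1.570 ≈ 70.19 mb.
P_c = 1008 − 70.19 = 937.81 ≈ 938 mb.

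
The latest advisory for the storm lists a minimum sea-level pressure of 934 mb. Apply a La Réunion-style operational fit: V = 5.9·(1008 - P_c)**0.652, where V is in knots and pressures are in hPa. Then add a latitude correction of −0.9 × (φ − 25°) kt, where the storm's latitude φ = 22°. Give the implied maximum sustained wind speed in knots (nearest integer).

ΔP = 1008 − 934 = 74 mb.
74^0.652 ≈ 16.548.
V ≈ 5.9 × 16.548 ≈ 97.6 kt.
Latitude correction: −0.9 × (22 − 25) = 2.7 kt.
Corrected V ≈ 100.3 kt → 100 kt.

100 kt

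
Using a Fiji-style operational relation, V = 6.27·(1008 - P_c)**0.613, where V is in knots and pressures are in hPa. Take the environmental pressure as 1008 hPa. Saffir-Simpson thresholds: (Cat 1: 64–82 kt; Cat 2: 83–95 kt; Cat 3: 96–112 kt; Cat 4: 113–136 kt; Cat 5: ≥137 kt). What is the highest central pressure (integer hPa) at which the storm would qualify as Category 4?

Category 4 begins at V = 113 kt.
Required ΔP = (113/6.27)^(1/0.613) = 18.022^1.631 ≈ 111.85 hPa.
P_c ≤ 1008 − 111.85 = 896.15, so the highest integer P_c is 896 hPa.

896 hPa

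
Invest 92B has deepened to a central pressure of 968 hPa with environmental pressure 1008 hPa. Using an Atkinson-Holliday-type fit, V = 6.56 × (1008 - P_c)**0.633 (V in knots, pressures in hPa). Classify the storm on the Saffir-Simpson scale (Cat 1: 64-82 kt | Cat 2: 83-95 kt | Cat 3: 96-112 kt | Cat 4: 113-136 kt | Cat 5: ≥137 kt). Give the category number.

1

ΔP = 1008 − 968 = 40 hPa.
V ≈ 6.56 × 40^0.633 = 6.56 × 10.33 ≈ 68 kt.
68 kt falls in the Category 1 band.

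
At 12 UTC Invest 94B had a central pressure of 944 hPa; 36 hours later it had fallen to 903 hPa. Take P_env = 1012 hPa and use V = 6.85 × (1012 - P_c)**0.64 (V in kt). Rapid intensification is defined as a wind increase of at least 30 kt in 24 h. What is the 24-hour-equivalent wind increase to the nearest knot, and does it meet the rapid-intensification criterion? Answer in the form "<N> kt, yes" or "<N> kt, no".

24 kt, no

V₁: ΔP = 68, V ≈ 6.85 × 68^0.64 ≈ 101.98 kt.
V₂: ΔP = 109, V ≈ 6.85 × 109^0.64 ≈ 137.93 kt.
ΔV over 36 h = 35.95 kt → 24 h equivalent = 35.95 × 24/36 ≈ 23.97 kt.
24 kt < 30 kt ⇒ not rapid intensification.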